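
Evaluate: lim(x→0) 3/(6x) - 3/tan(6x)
This is an ∞-∞ indeterminate form.

Combine fractions or rationalize to convert ∞-∞ to 0/0 form:
  lim(x→0) 3/(6x) - 3/tan(6x) = 0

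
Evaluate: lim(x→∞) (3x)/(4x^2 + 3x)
This is an ∞/∞ indeterminate form.

Apply L'Hôpital's rule: differentiate numerator and denominator separately.
  f(x) = 3·x   ⇒   f'(x) = 3
  g(x) = 4·x^2 + 3·x   ⇒   g'(x) = 8·x + 3
  lim(x→∞) f'(x)/g'(x) = lim(x→∞) (3)/(8·x + 3)
  = 0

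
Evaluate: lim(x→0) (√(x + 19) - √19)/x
This is a standard limit.

Factor or rationalize the expression:
  lim(x→0) (√(x + 19) - √19)/x = sqrt(19)/38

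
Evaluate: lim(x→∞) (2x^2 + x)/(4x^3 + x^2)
This is an ∞/∞ indeterminate form.

Apply L'Hôpital's rule: differentiate numerator and denominator separately.
  f(x) = 2·x^2 + x   ⇒   f'(x) = 4·x + 1
  g(x) = 4·x^3 + x^2   ⇒   g'(x) = 12·x^2 + 2·x
  lim(x→∞) f'(x)/g'(x) = lim(x→∞) (4·x + 1)/(12·x^2 + 2·x)
  = 0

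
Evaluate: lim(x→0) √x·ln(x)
This is a 0·∞ indeterminate form.

Rewrite 0·∞ as a quotient (0/0 or ∞/∞ form), then apply L'Hôpital's rule:
  lim(x→0) √x·ln(x) = 0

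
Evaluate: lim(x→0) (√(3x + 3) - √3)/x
This is a standard limit.

Factor or rationalize the expression:
  lim(x→0) (√(3x + 3) - √3)/x = sqrt(3)/2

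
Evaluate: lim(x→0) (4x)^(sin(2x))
This is an exponential indeterminate form.

For exponential indeterminate forms, take the natural log:
  Let L = lim(x→0) (4x)^(sin(2x))
  Then ln(L) = lim(x→0) [exponent × ln(base)]
  Evaluate using L'Hôpital or standard limits, then exponentiate.
  L = 1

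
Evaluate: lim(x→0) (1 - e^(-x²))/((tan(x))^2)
This is a 0/0 indeterminate form.

Apply L'Hôpital's rule: differentiate numerator and denominator separately.
  f(x) = 1 - e^(-x^2)   ⇒   f'(x) = 2·x·e^(-x^2)
  g(x) = tan(x)^2   ⇒   g'(x) = (2·tan(x)^2 + 2)·tan(x)
  lim(x→0) f'(x)/g'(x) = lim(x→0) (2·x·e^(-x^2))/((2·tan(x)^2 + 2)·tan(x))
  = 1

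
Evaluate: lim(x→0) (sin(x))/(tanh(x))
This is a 0/0 indeterminate form.

Apply L'Hôpital's rule: differentiate numerator and denominator separately.
  f(x) = sin(x)   ⇒   f'(x) = cos(x)
  g(x) = tanh(x)   ⇒   g'(x) = 1 - tanh(x)^2
  lim(x→0) f'(x)/g'(x) = lim(x→0) (cos(x))/(1 - tanh(x)^2)
  = 1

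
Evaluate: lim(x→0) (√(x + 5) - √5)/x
This is a standard limit.

Factor or rationalize the expression:
  lim(x→0) (√(x + 5) - √5)/x = sqrt(5)/10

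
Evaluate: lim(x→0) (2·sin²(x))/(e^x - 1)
This is a 0/0 indeterminate form.

Apply L'Hôpital's rule: differentiate numerator and denominator separately.
  f(x) = 2·sin(x)^2   ⇒   f'(x) = 4·sin(x)·cos(x)
  g(x) = e^(x) - 1   ⇒   g'(x) = e^(x)
  lim(x→0) f'(x)/g'(x) = lim(x→0) (4·sin(x)·cos(x))/(e^(x))
  = 0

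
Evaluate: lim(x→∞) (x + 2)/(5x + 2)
This is an ∞/∞ indeterminate form.

Apply L'Hôpital's rule: differentiate numerator and denominator separately.
  f(x) = x + 2   ⇒   f'(x) = 1
  g(x) = 5·x + 2   ⇒   g'(x) = 5
  lim(x→∞) f'(x)/g'(x) = lim(x→∞) (1)/(5)
  = 1/5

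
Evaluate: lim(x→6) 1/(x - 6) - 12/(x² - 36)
This is an ∞-∞ indeterminate form.

Combine fractions or rationalize to convert ∞-∞ to 0/0 form:
  lim(x→6) 1/(x - 6) - 12/(x² - 36) = 1/12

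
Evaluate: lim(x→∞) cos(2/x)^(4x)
This is an exponential indeterminate form.

For exponential indeterminate forms, take the natural log:
  Let L = lim(x→∞) cos(2/x)^(4x)
  Then ln(L) = lim(x→∞) [exponent × ln(base)]
  Evaluate using L'Hôpital or standard limits, then exponentiate.
  L = 1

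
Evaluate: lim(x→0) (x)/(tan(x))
This is a 0/0 indeterminate form.

Apply L'Hôpital's rule: differentiate numerator and denominator separately.
  f(x) = x   ⇒   f'(x) = 1
  g(x) = tan(x)   ⇒   g'(x) = tan(x)^2 + 1
  lim(x→0) f'(x)/g'(x) = lim(x→0) (1)/(tan(x)^2 + 1)
  = 1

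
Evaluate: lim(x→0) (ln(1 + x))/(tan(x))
This is a 0/0 indeterminate form.

Apply L'Hôpital's rule: differentiate numerator and denominator separately.
  f(x) = ln(x + 1)   ⇒   f'(x) = 1/(x + 1)
  g(x) = tan(x)   ⇒   g'(x) = tan(x)^2 + 1
  lim(x→0) f'(x)/g'(x) = lim(x→0) (1/(x + 1))/(tan(x)^2 + 1)
  = 1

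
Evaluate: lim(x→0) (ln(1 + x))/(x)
This is a 0/0 indeterminate form.

Apply L'Hôpital's rule: differentiate numerator and denominator separately.
  f(x) = ln(x + 1)   ⇒   f'(x) = 1/(x + 1)
  g(x) = x   ⇒   g'(x) = 1
  lim(x→0) f'(x)/g'(x) = lim(x→0) (1/(x + 1))/(1)
  = 1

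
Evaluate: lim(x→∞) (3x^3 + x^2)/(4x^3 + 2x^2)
This is an ∞/∞ indeterminate form.

Apply L'Hôpital's rule: differentiate numerator and denominator separately.
  f(x) = 3·x^3 + x^2   ⇒   f'(x) = 9·x^2 + 2·x
  g(x) = 4·x^3 + 2·x^2   ⇒   g'(x) = 12·x^2 + 4·x
  lim(x→∞) f'(x)/g'(x) = lim(x→∞) (9·x^2 + 2·x)/(12·x^2 + 4·x)
  = 3/4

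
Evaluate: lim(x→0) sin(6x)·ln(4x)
This is a 0·∞ indeterminate form.

Rewrite 0·∞ as a quotient (0/0 or ∞/∞ form), then apply L'Hôpital's rule:
  lim(x→0) sin(6x)·ln(4x) = 0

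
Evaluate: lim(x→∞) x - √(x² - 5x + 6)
This is an ∞-∞ indeterminate form.

Combine fractions or rationalize to convert ∞-∞ to 0/0 form:
  lim(x→∞) x - √(x² - 5x + 6) = 5/2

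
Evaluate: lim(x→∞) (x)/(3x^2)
This is an ∞/∞ indeterminate form.

Apply L'Hôpital's rule: differentiate numerator and denominator separately.
  f(x) = x   ⇒   f'(x) = 1
  g(x) = 3·x^2   ⇒   g'(x) = 6·x
  lim(x→∞) f'(x)/g'(x) = lim(x→∞) (1)/(6·x)
  = 0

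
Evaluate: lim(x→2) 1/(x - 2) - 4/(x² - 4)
This is an ∞-∞ indeterminate form.

Combine fractions or rationalize to convert ∞-∞ to 0/0 form:
  lim(x→2) 1/(x - 2) - 4/(x² - 4) = 1/4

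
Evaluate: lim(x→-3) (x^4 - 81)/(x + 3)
This is a standard limit.

Factor or rationalize the expression:
  lim(x→-3) (x^4 - 81)/(x + 3) = -108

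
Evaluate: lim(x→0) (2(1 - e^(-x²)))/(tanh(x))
This is a 0/0 indeterminate form.

Apply L'Hôpital's rule: differentiate numerator and denominator separately.
  f(x) = 2 - 2·e^(-x^2)   ⇒   f'(x) = 4·x·e^(-x^2)
  g(x) = tanh(x)   ⇒   g'(x) = 1 - tanh(x)^2
  lim(x→0) f'(x)/g'(x) = lim(x→0) (4·x·e^(-x^2))/(1 - tanh(x)^2)
  = 0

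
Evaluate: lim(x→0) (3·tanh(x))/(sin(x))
This is a 0/0 indeterminate form.

Apply L'Hôpital's rule: differentiate numerator and denominator separately.
  f(x) = 3·tanh(x)   ⇒   f'(x) = 3 - 3·tanh(x)^2
  g(x) = sin(x)   ⇒   g'(x) = cos(x)
  lim(x→0) f'(x)/g'(x) = lim(x→0) (3 - 3·tanh(x)^2)/(cos(x))
  = 3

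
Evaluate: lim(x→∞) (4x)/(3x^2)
This is an ∞/∞ indeterminate form.

Apply L'Hôpital's rule: differentiate numerator and denominator separately.
  f(x) = 4·x   ⇒   f'(x) = 4
  g(x) = 3·x^2   ⇒   g'(x) = 6·x
  lim(x→∞) f'(x)/g'(x) = lim(x→∞) (4)/(6·x)
  = 0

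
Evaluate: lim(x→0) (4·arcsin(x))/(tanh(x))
This is a 0/0 indeterminate form.

Apply L'Hôpital's rule: differentiate numerator and denominator separately.
  f(x) = 4·asin(x)   ⇒   f'(x) = 4/sqrt(1 - x^2)
  g(x) = tanh(x)   ⇒   g'(x) = 1 - tanh(x)^2
  lim(x→0) f'(x)/g'(x) = lim(x→0) (4/sqrt(1 - x^2))/(1 - tanh(x)^2)
  = 4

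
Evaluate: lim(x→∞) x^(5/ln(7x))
This is an exponential indeterminate form.

For exponential indeterminate forms, take the natural log:
  Let L = lim(x→∞) x^(5/ln(7x))
  Then ln(L) = lim(x→∞) [exponent × ln(base)]
  Evaluate using L'Hôpital or standard limits, then exponentiate.
  L = e^(5)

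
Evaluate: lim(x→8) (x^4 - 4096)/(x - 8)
This is a standard limit.

Factor or rationalize the expression:
  lim(x→8) (x^4 - 4096)/(x - 8) = 2048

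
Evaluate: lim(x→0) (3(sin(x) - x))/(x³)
This is a 0/0 indeterminate form.

Apply L'Hôpital's rule: differentiate numerator and denominator separately.
  f(x) = -3·x + 3·sin(x)   ⇒   f'(x) = 3·cos(x) - 3
  g(x) = x^3   ⇒   g'(x) = 3·x^2
  lim(x→0) f'(x)/g'(x) = lim(x→0) (3·cos(x) - 3)/(3·x^2)
  = -1/2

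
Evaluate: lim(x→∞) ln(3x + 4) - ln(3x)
This is an ∞-∞ indeterminate form.

Combine fractions or rationalize to convert ∞-∞ to 0/0 form:
  lim(x→∞) ln(3x + 4) - ln(3x) = 0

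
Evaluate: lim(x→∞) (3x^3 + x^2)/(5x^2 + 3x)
This is an ∞/∞ indeterminate form.

Apply L'Hôpital's rule: differentiate numerator and denominator separately.
  f(x) = 3·x^3 + x^2   ⇒   f'(x) = 9·x^2 + 2·x
  g(x) = 5·x^2 + 3·x   ⇒   g'(x) = 10·x + 3
  lim(x→∞) f'(x)/g'(x) = lim(x→∞) (9·x^2 + 2·x)/(10·x + 3)
  = ∞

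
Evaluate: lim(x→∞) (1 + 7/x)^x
This is an exponential indeterminate form.

For exponential indeterminate forms, take the natural log:
  Let L = lim(x→∞) (1 + 7/x)^x
  Then ln(L) = lim(x→∞) [exponent × ln(base)]
  Evaluate using L'Hôpital or standard limits, then exponentiate.
  L = e^(7)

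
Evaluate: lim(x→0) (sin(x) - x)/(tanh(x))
This is a 0/0 indeterminate form.

Apply L'Hôpital's rule: differentiate numerator and denominator separately.
  f(x) = -x + sin(x)   ⇒   f'(x) = cos(x) - 1
  g(x) = tanh(x)   ⇒   g'(x) = 1 - tanh(x)^2
  lim(x→0) f'(x)/g'(x) = lim(x→0) (cos(x) - 1)/(1 - tanh(x)^2)
  = 0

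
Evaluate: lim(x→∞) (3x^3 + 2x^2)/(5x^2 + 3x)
This is an ∞/∞ indeterminate form.

Apply L'Hôpital's rule: differentiate numerator and denominator separately.
  f(x) = 3·x^3 + 2·x^2   ⇒   f'(x) = 9·x^2 + 4·x
  g(x) = 5·x^2 + 3·x   ⇒   g'(x) = 10·x + 3
  lim(x→∞) f'(x)/g'(x) = lim(x→∞) (9·x^2 + 4·x)/(10·x + 3)
  = ∞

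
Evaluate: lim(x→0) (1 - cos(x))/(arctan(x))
This is a 0/0 indeterminate form.

Apply L'Hôpital's rule: differentiate numerator and denominator separately.
  f(x) = 1 - cos(x)   ⇒   f'(x) = sin(x)
  g(x) = atan(x)   ⇒   g'(x) = 1/(x^2 + 1)
  lim(x→0) f'(x)/g'(x) = lim(x→0) (sin(x))/(1/(x^2 + 1))
  = 0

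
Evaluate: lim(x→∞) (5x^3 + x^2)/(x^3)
This is an ∞/∞ indeterminate form.

Apply L'Hôpital's rule: differentiate numerator and denominator separately.
  f(x) = 5·x^3 + x^2   ⇒   f'(x) = 15·x^2 + 2·x
  g(x) = x^3   ⇒   g'(x) = 3·x^2
  lim(x→∞) f'(x)/g'(x) = lim(x→∞) (15·x^2 + 2·x)/(3·x^2)
  = 5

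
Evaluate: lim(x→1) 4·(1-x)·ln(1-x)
This is a 0·∞ indeterminate form.

Rewrite 0·∞ as a quotient (0/0 or ∞/∞ form), then apply L'Hôpital's rule:
  lim(x→1) 4·(1-x)·ln(1-x) = 0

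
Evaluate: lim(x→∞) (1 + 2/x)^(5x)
This is an exponential indeterminate form.

For exponential indeterminate forms, take the natural log:
  Let L = lim(x→∞) (1 + 2/x)^(5x)
  Then ln(L) = lim(x→∞) [exponent × ln(base)]
  Evaluate using L'Hôpital or standard limits, then exponentiate.
  L = e^(10)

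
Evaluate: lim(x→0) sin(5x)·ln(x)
This is a 0·∞ indeterminate form.

Rewrite 0·∞ as a quotient (0/0 or ∞/∞ form), then apply L'Hôpital's rule:
  lim(x→0) sin(5x)·ln(x) = 0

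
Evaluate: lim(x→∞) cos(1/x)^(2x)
This is an exponential indeterminate form.

For exponential indeterminate forms, take the natural log:
  Let L = lim(x→∞) cos(1/x)^(2x)
  Then ln(L) = lim(x→∞) [exponent × ln(base)]
  Evaluate using L'Hôpital or standard limits, then exponentiate.
  L = 1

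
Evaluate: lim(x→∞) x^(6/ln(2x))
This is an exponential indeterminate form.

For exponential indeterminate forms, take the natural log:
  Let L = lim(x→∞) x^(6/ln(2x))
  Then ln(L) = lim(x→∞) [exponent × ln(base)]
  Evaluate using L'Hôpital or standard limits, then exponentiate.
  L = e^(6)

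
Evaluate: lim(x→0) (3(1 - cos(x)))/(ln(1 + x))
This is a 0/0 indeterminate form.

Apply L'Hôpital's rule: differentiate numerator and denominator separately.
  f(x) = 3 - 3·cos(x)   ⇒   f'(x) = 3·sin(x)
  g(x) = ln(x + 1)   ⇒   g'(x) = 1/(x + 1)
  lim(x→0) f'(x)/g'(x) = lim(x→0) (3·sin(x))/(1/(x + 1))
  = 0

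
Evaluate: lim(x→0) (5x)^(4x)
This is an exponential indeterminate form.

For exponential indeterminate forms, take the natural log:
  Let L = lim(x→0) (5x)^(4x)
  Then ln(L) = lim(x→0) [exponent × ln(base)]
  Evaluate using L'Hôpital or standard limits, then exponentiate.
  L = 1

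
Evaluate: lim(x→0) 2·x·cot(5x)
This is a 0·∞ indeterminate form.

Rewrite 0·∞ as a quotient (0/0 or ∞/∞ form), then apply L'Hôpital's rule:
  lim(x→0) 2·x·cot(5x) = 2/5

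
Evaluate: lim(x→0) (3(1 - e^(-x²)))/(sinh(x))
This is a 0/0 indeterminate form.

Apply L'Hôpital's rule: differentiate numerator and denominator separately.
  f(x) = 3 - 3·e^(-x^2)   ⇒   f'(x) = 6·x·e^(-x^2)
  g(x) = sinh(x)   ⇒   g'(x) = cosh(x)
  lim(x→0) f'(x)/g'(x) = lim(x→0) (6·x·e^(-x^2))/(cosh(x))
  = 0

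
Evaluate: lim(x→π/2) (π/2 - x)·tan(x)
This is a 0·∞ indeterminate form.

Rewrite 0·∞ as a quotient (0/0 or ∞/∞ form), then apply L'Hôpital's rule:
  lim(x→π/2) (π/2 - x)·tan(x) = 1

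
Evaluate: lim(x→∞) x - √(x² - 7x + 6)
This is an ∞-∞ indeterminate form.

Combine fractions or rationalize to convert ∞-∞ to 0/0 form:
  lim(x→∞) x - √(x² - 7x + 6) = 7/2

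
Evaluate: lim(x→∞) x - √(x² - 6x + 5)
This is an ∞-∞ indeterminate form.

Combine fractions or rationalize to convert ∞-∞ to 0/0 form:
  lim(x→∞) x - √(x² - 6x + 5) = 3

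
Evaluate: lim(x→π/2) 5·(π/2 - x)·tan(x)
This is a 0·∞ indeterminate form.

Rewrite 0·∞ as a quotient (0/0 or ∞/∞ form), then apply L'Hôpital's rule:
  lim(x→π/2) 5·(π/2 - x)·tan(x) = 5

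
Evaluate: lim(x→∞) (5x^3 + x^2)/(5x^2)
This is an ∞/∞ indeterminate form.

Apply L'Hôpital's rule: differentiate numerator and denominator separately.
  f(x) = 5·x^3 + x^2   ⇒   f'(x) = 15·x^2 + 2·x
  g(x) = 5·x^2   ⇒   g'(x) = 10·x
  lim(x→∞) f'(x)/g'(x) = lim(x→∞) (15·x^2 + 2·x)/(10·x)
  = ∞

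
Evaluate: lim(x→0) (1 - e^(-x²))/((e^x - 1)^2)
This is a 0/0 indeterminate form.

Apply L'Hôpital's rule: differentiate numerator and denominator separately.
  f(x) = 1 - e^(-x^2)   ⇒   f'(x) = 2·x·e^(-x^2)
  g(x) = (e^(x) - 1)^2   ⇒   g'(x) = 2·(e^(x) - 1)·e^(x)
  lim(x→0) f'(x)/g'(x) = lim(x→0) (2·x·e^(-x^2))/(2·(e^(x) - 1)·e^(x))
  = 1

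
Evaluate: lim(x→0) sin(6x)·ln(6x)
This is a 0·∞ indeterminate form.

Rewrite 0·∞ as a quotient (0/0 or ∞/∞ form), then apply L'Hôpital's rule:
  lim(x→0) sin(6x)·ln(6x) = 0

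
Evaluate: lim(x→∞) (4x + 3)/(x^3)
This is an ∞/∞ indeterminate form.

Apply L'Hôpital's rule: differentiate numerator and denominator separately.
  f(x) = 4·x + 3   ⇒   f'(x) = 4
  g(x) = x^3   ⇒   g'(x) = 3·x^2
  lim(x→∞) f'(x)/g'(x) = lim(x→∞) (4)/(3·x^2)
  = 0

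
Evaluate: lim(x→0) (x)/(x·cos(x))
This is a 0/0 indeterminate form.

Apply L'Hôpital's rule: differentiate numerator and denominator separately.
  f(x) = x   ⇒   f'(x) = 1
  g(x) = x·cos(x)   ⇒   g'(x) = -x·sin(x) + cos(x)
  lim(x→0) f'(x)/g'(x) = lim(x→0) (1)/(-x·sin(x) + cos(x))
  = 1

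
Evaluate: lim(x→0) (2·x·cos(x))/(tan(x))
This is a 0/0 indeterminate form.

Apply L'Hôpital's rule: differentiate numerator and denominator separately.
  f(x) = 2·x·cos(x)   ⇒   f'(x) = -2·x·sin(x) + 2·cos(x)
  g(x) = tan(x)   ⇒   g'(x) = tan(x)^2 + 1
  lim(x→0) f'(x)/g'(x) = lim(x→0) (-2·x·sin(x) + 2·cos(x))/(tan(x)^2 + 1)
  = 2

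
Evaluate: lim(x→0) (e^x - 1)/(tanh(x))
This is a 0/0 indeterminate form.

Apply L'Hôpital's rule: differentiate numerator and denominator separately.
  f(x) = e^(x) - 1   ⇒   f'(x) = e^(x)
  g(x) = tanh(x)   ⇒   g'(x) = 1 - tanh(x)^2
  lim(x→0) f'(x)/g'(x) = lim(x→0) (e^(x))/(1 - tanh(x)^2)
  = 1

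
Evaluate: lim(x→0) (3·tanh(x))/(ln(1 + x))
This is a 0/0 indeterminate form.

Apply L'Hôpital's rule: differentiate numerator and denominator separately.
  f(x) = 3·tanh(x)   ⇒   f'(x) = 3 - 3·tanh(x)^2
  g(x) = ln(x + 1)   ⇒   g'(x) = 1/(x + 1)
  lim(x→0) f'(x)/g'(x) = lim(x→0) (3 - 3·tanh(x)^2)/(1/(x + 1))
  = 3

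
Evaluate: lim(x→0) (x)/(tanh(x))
This is a 0/0 indeterminate form.

Apply L'Hôpital's rule: differentiate numerator and denominator separately.
  f(x) = x   ⇒   f'(x) = 1
  g(x) = tanh(x)   ⇒   g'(x) = 1 - tanh(x)^2
  lim(x→0) f'(x)/g'(x) = lim(x→0) (1)/(1 - tanh(x)^2)
  = 1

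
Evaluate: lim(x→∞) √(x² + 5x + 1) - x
This is an ∞-∞ indeterminate form.

Combine fractions or rationalize to convert ∞-∞ to 0/0 form:
  lim(x→∞) √(x² + 5x + 1) - x = 5/2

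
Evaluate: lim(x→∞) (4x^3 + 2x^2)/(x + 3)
This is an ∞/∞ indeterminate form.

Apply L'Hôpital's rule: differentiate numerator and denominator separately.
  f(x) = 4·x^3 + 2·x^2   ⇒   f'(x) = 12·x^2 + 4·x
  g(x) = x + 3   ⇒   g'(x) = 1
  lim(x→∞) f'(x)/g'(x) = lim(x→∞) (12·x^2 + 4·x)/(1)
  = ∞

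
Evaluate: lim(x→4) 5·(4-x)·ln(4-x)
This is a 0·∞ indeterminate form.

Rewrite 0·∞ as a quotient (0/0 or ∞/∞ form), then apply L'Hôpital's rule:
  lim(x→4) 5·(4-x)·ln(4-x) = 0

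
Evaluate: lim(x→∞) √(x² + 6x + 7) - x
This is an ∞-∞ indeterminate form.

Combine fractions or rationalize to convert ∞-∞ to 0/0 form:
  lim(x→∞) √(x² + 6x + 7) - x = 3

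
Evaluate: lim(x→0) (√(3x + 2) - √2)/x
This is a standard limit.

Factor or rationalize the expression:
  lim(x→0) (√(3x + 2) - √2)/x = 3·sqrt(2)/4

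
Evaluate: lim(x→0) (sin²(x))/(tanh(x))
This is a 0/0 indeterminate form.

Apply L'Hôpital's rule: differentiate numerator and denominator separately.
  f(x) = sin(x)^2   ⇒   f'(x) = 2·sin(x)·cos(x)
  g(x) = tanh(x)   ⇒   g'(x) = 1 - tanh(x)^2
  lim(x→0) f'(x)/g'(x) = lim(x→0) (2·sin(x)·cos(x))/(1 - tanh(x)^2)
  = 0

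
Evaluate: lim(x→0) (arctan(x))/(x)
This is a 0/0 indeterminate form.

Apply L'Hôpital's rule: differentiate numerator and denominator separately.
  f(x) = atan(x)   ⇒   f'(x) = 1/(x^2 + 1)
  g(x) = x   ⇒   g'(x) = 1
  lim(x→0) f'(x)/g'(x) = lim(x→0) (1/(x^2 + 1))/(1)
  = 1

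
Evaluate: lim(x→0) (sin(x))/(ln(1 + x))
This is a 0/0 indeterminate form.

Apply L'Hôpital's rule: differentiate numerator and denominator separately.
  f(x) = sin(x)   ⇒   f'(x) = cos(x)
  g(x) = ln(x + 1)   ⇒   g'(x) = 1/(x + 1)
  lim(x→0) f'(x)/g'(x) = lim(x→0) (cos(x))/(1/(x + 1))
  = 1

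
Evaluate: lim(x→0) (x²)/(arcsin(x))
This is a 0/0 indeterminate form.

Apply L'Hôpital's rule: differentiate numerator and denominator separately.
  f(x) = x^2   ⇒   f'(x) = 2·x
  g(x) = asin(x)   ⇒   g'(x) = 1/sqrt(1 - x^2)
  lim(x→0) f'(x)/g'(x) = lim(x→0) (2·x)/(1/sqrt(1 - x^2))
  = 0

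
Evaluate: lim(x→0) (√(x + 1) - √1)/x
This is a standard limit.

Factor or rationalize the expression:
  lim(x→0) (√(x + 1) - √1)/x = 1/2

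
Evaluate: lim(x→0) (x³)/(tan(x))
This is a 0/0 indeterminate form.

Apply L'Hôpital's rule: differentiate numerator and denominator separately.
  f(x) = x^3   ⇒   f'(x) = 3·x^2
  g(x) = tan(x)   ⇒   g'(x) = tan(x)^2 + 1
  lim(x→0) f'(x)/g'(x) = lim(x→0) (3·x^2)/(tan(x)^2 + 1)
  = 0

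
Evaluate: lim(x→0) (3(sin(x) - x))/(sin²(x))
This is a 0/0 indeterminate form.

Apply L'Hôpital's rule: differentiate numerator and denominator separately.
  f(x) = -3·x + 3·sin(x)   ⇒   f'(x) = 3·cos(x) - 3
  g(x) = sin(x)^2   ⇒   g'(x) = 2·sin(x)·cos(x)
  lim(x→0) f'(x)/g'(x) = lim(x→0) (3·cos(x) - 3)/(2·sin(x)·cos(x))
  = 0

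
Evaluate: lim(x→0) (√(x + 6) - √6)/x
This is a standard limit.

Factor or rationalize the expression:
  lim(x→0) (√(x + 6) - √6)/x = sqrt(6)/12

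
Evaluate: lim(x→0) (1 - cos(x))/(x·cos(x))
This is a 0/0 indeterminate form.

Apply L'Hôpital's rule: differentiate numerator and denominator separately.
  f(x) = 1 - cos(x)   ⇒   f'(x) = sin(x)
  g(x) = x·cos(x)   ⇒   g'(x) = -x·sin(x) + cos(x)
  lim(x→0) f'(x)/g'(x) = lim(x→0) (sin(x))/(-x·sin(x) + cos(x))
  = 0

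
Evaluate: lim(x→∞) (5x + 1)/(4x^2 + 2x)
This is an ∞/∞ indeterminate form.

Apply L'Hôpital's rule: differentiate numerator and denominator separately.
  f(x) = 5·x + 1   ⇒   f'(x) = 5
  g(x) = 4·x^2 + 2·x   ⇒   g'(x) = 8·x + 2
  lim(x→∞) f'(x)/g'(x) = lim(x→∞) (5)/(8·x + 2)
  = 0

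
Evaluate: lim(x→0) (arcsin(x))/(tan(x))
This is a 0/0 indeterminate form.

Apply L'Hôpital's rule: differentiate numerator and denominator separately.
  f(x) = asin(x)   ⇒   f'(x) = 1/sqrt(1 - x^2)
  g(x) = tan(x)   ⇒   g'(x) = tan(x)^2 + 1
  lim(x→0) f'(x)/g'(x) = lim(x→0) (1/sqrt(1 - x^2))/(tan(x)^2 + 1)
  = 1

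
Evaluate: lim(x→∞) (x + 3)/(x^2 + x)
This is an ∞/∞ indeterminate form.

Apply L'Hôpital's rule: differentiate numerator and denominator separately.
  f(x) = x + 3   ⇒   f'(x) = 1
  g(x) = x^2 + x   ⇒   g'(x) = 2·x + 1
  lim(x→∞) f'(x)/g'(x) = lim(x→∞) (1)/(2·x + 1)
  = 0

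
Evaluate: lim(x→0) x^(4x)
This is an exponential indeterminate form.

For exponential indeterminate forms, take the natural log:
  Let L = lim(x→0) x^(4x)
  Then ln(L) = lim(x→0) [exponent × ln(base)]
  Evaluate using L'Hôpital or standard limits, then exponentiate.
  L = 1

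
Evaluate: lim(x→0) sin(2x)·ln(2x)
This is a 0·∞ indeterminate form.

Rewrite 0·∞ as a quotient (0/0 or ∞/∞ form), then apply L'Hôpital's rule:
  lim(x→0) sin(2x)·ln(2x) = 0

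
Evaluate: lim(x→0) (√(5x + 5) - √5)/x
This is a standard limit.

Factor or rationalize the expression:
  lim(x→0) (√(5x + 5) - √5)/x = sqrt(5)/2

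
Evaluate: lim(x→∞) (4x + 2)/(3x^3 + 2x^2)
This is an ∞/∞ indeterminate form.

Apply L'Hôpital's rule: differentiate numerator and denominator separately.
  f(x) = 4·x + 2   ⇒   f'(x) = 4
  g(x) = 3·x^3 + 2·x^2   ⇒   g'(x) = 9·x^2 + 4·x
  lim(x→∞) f'(x)/g'(x) = lim(x→∞) (4)/(9·x^2 + 4·x)
  = 0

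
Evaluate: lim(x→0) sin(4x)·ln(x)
This is a 0·∞ indeterminate form.

Rewrite 0·∞ as a quotient (0/0 or ∞/∞ form), then apply L'Hôpital's rule:
  lim(x→0) sin(4x)·ln(x) = 0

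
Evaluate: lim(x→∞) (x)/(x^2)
This is an ∞/∞ indeterminate form.

Apply L'Hôpital's rule: differentiate numerator and denominator separately.
  f(x) = x   ⇒   f'(x) = 1
  g(x) = x^2   ⇒   g'(x) = 2·x
  lim(x→∞) f'(x)/g'(x) = lim(x→∞) (1)/(2·x)
  = 0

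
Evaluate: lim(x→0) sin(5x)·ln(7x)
This is a 0·∞ indeterminate form.

Rewrite 0·∞ as a quotient (0/0 or ∞/∞ form), then apply L'Hôpital's rule:
  lim(x→0) sin(5x)·ln(7x) = 0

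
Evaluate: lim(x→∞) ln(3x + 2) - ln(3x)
This is an ∞-∞ indeterminate form.

Combine fractions or rationalize to convert ∞-∞ to 0/0 form:
  lim(x→∞) ln(3x + 2) - ln(3x) = 0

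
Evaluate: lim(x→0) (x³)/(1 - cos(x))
This is a 0/0 indeterminate form.

Apply L'Hôpital's rule: differentiate numerator and denominator separately.
  f(x) = x^3   ⇒   f'(x) = 3·x^2
  g(x) = 1 - cos(x)   ⇒   g'(x) = sin(x)
  lim(x→0) f'(x)/g'(x) = lim(x→0) (3·x^2)/(sin(x))
  = 0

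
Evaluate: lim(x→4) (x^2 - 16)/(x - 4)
This is a standard limit.

Factor or rationalize the expression:
  lim(x→4) (x^2 - 16)/(x - 4) = 8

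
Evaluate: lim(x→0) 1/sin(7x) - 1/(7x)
This is an ∞-∞ indeterminate form.

Combine fractions or rationalize to convert ∞-∞ to 0/0 form:
  lim(x→0) 1/sin(7x) - 1/(7x) = 0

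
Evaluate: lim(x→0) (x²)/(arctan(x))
This is a 0/0 indeterminate form.

Apply L'Hôpital's rule: differentiate numerator and denominator separately.
  f(x) = x^2   ⇒   f'(x) = 2·x
  g(x) = atan(x)   ⇒   g'(x) = 1/(x^2 + 1)
  lim(x→0) f'(x)/g'(x) = lim(x→0) (2·x)/(1/(x^2 + 1))
  = 0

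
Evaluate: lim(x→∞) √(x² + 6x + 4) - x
This is an ∞-∞ indeterminate form.

Combine fractions or rationalize to convert ∞-∞ to 0/0 form:
  lim(x→∞) √(x² + 6x + 4) - x = 3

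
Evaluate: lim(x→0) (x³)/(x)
This is a 0/0 indeterminate form.

Apply L'Hôpital's rule: differentiate numerator and denominator separately.
  f(x) = x^3   ⇒   f'(x) = 3·x^2
  g(x) = x   ⇒   g'(x) = 1
  lim(x→0) f'(x)/g'(x) = lim(x→0) (3·x^2)/(1)
  = 0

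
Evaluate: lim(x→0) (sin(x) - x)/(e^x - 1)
This is a 0/0 indeterminate form.

Apply L'Hôpital's rule: differentiate numerator and denominator separately.
  f(x) = -x + sin(x)   ⇒   f'(x) = cos(x) - 1
  g(x) = e^(x) - 1   ⇒   g'(x) = e^(x)
  lim(x→0) f'(x)/g'(x) = lim(x→0) (cos(x) - 1)/(e^(x))
  = 0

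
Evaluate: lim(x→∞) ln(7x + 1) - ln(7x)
This is an ∞-∞ indeterminate form.

Combine fractions or rationalize to convert ∞-∞ to 0/0 form:
  lim(x→∞) ln(7x + 1) - ln(7x) = 0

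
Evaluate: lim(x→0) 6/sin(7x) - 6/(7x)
This is an ∞-∞ indeterminate form.

Combine fractions or rationalize to convert ∞-∞ to 0/0 form:
  lim(x→0) 6/sin(7x) - 6/(7x) = 0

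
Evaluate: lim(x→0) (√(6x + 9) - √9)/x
This is a standard limit.

Factor or rationalize the expression:
  lim(x→0) (√(6x + 9) - √9)/x = 1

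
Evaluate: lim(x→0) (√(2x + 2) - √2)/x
This is a standard limit.

Factor or rationalize the expression:
  lim(x→0) (√(2x + 2) - √2)/x = sqrt(2)/2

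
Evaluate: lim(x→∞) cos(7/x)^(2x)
This is an exponential indeterminate form.

For exponential indeterminate forms, take the natural log:
  Let L = lim(x→∞) cos(7/x)^(2x)
  Then ln(L) = lim(x→∞) [exponent × ln(base)]
  Evaluate using L'Hôpital or standard limits, then exponentiate.
  L = 1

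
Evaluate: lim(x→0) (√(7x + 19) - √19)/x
This is a standard limit.

Factor or rationalize the expression:
  lim(x→0) (√(7x + 19) - √19)/x = 7·sqrt(19)/38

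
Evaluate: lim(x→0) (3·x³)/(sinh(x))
This is a 0/0 indeterminate form.

Apply L'Hôpital's rule: differentiate numerator and denominator separately.
  f(x) = 3·x^3   ⇒   f'(x) = 9·x^2
  g(x) = sinh(x)   ⇒   g'(x) = cosh(x)
  lim(x→0) f'(x)/g'(x) = lim(x→0) (9·x^2)/(cosh(x))
  = 0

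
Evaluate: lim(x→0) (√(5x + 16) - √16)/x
This is a standard limit.

Factor or rationalize the expression:
  lim(x→0) (√(5x + 16) - √16)/x = 5/8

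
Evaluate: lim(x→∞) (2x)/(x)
This is an ∞/∞ indeterminate form.

Apply L'Hôpital's rule: differentiate numerator and denominator separately.
  f(x) = 2·x   ⇒   f'(x) = 2
  g(x) = x   ⇒   g'(x) = 1
  lim(x→∞) f'(x)/g'(x) = lim(x→∞) (2)/(1)
  = 2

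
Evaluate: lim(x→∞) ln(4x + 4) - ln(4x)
This is an ∞-∞ indeterminate form.

Combine fractions or rationalize to convert ∞-∞ to 0/0 form:
  lim(x→∞) ln(4x + 4) - ln(4x) = 0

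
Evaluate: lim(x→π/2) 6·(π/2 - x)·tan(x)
This is a 0·∞ indeterminate form.

Rewrite 0·∞ as a quotient (0/0 or ∞/∞ form), then apply L'Hôpital's rule:
  lim(x→π/2) 6·(π/2 - x)·tan(x) = 6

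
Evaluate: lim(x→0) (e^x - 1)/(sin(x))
This is a 0/0 indeterminate form.

Apply L'Hôpital's rule: differentiate numerator and denominator separately.
  f(x) = e^(x) - 1   ⇒   f'(x) = e^(x)
  g(x) = sin(x)   ⇒   g'(x) = cos(x)
  lim(x→0) f'(x)/g'(x) = lim(x→0) (e^(x))/(cos(x))
  = 1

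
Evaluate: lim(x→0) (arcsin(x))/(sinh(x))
This is a 0/0 indeterminate form.

Apply L'Hôpital's rule: differentiate numerator and denominator separately.
  f(x) = asin(x)   ⇒   f'(x) = 1/sqrt(1 - x^2)
  g(x) = sinh(x)   ⇒   g'(x) = cosh(x)
  lim(x→0) f'(x)/g'(x) = lim(x→0) (1/sqrt(1 - x^2))/(cosh(x))
  = 1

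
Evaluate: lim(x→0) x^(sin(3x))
This is an exponential indeterminate form.

For exponential indeterminate forms, take the natural log:
  Let L = lim(x→0) x^(sin(3x))
  Then ln(L) = lim(x→0) [exponent × ln(base)]
  Evaluate using L'Hôpital or standard limits, then exponentiate.
  L = 1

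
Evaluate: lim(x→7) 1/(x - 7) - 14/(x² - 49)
This is an ∞-∞ indeterminate form.

Combine fractions or rationalize to convert ∞-∞ to 0/0 form:
  lim(x→7) 1/(x - 7) - 14/(x² - 49) = 1/14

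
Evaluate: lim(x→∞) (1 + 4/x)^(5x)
This is an exponential indeterminate form.

For exponential indeterminate forms, take the natural log:
  Let L = lim(x→∞) (1 + 4/x)^(5x)
  Then ln(L) = lim(x→∞) [exponent × ln(base)]
  Evaluate using L'Hôpital or standard limits, then exponentiate.
  L = e^(20)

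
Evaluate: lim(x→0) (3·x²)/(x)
This is a 0/0 indeterminate form.

Apply L'Hôpital's rule: differentiate numerator and denominator separately.
  f(x) = 3·x^2   ⇒   f'(x) = 6·x
  g(x) = x   ⇒   g'(x) = 1
  lim(x→0) f'(x)/g'(x) = lim(x→0) (6·x)/(1)
  = 0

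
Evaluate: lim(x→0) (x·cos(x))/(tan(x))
This is a 0/0 indeterminate form.

Apply L'Hôpital's rule: differentiate numerator and denominator separately.
  f(x) = x·cos(x)   ⇒   f'(x) = -x·sin(x) + cos(x)
  g(x) = tan(x)   ⇒   g'(x) = tan(x)^2 + 1
  lim(x→0) f'(x)/g'(x) = lim(x→0) (-x·sin(x) + cos(x))/(tan(x)^2 + 1)
  = 1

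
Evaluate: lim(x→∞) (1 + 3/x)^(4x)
This is an exponential indeterminate form.

For exponential indeterminate forms, take the natural log:
  Let L = lim(x→∞) (1 + 3/x)^(4x)
  Then ln(L) = lim(x→∞) [exponent × ln(base)]
  Evaluate using L'Hôpital or standard limits, then exponentiate.
  L = e^(12)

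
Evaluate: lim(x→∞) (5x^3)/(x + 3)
This is an ∞/∞ indeterminate form.

Apply L'Hôpital's rule: differentiate numerator and denominator separately.
  f(x) = 5·x^3   ⇒   f'(x) = 15·x^2
  g(x) = x + 3   ⇒   g'(x) = 1
  lim(x→∞) f'(x)/g'(x) = lim(x→∞) (15·x^2)/(1)
  = ∞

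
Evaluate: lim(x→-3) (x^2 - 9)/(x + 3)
This is a standard limit.

Factor or rationalize the expression:
  lim(x→-3) (x^2 - 9)/(x + 3) = -6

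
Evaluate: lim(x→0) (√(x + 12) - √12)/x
This is a standard limit.

Factor or rationalize the expression:
  lim(x→0) (√(x + 12) - √12)/x = sqrt(3)/12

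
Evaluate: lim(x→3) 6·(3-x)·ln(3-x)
This is a 0·∞ indeterminate form.

Rewrite 0·∞ as a quotient (0/0 or ∞/∞ form), then apply L'Hôpital's rule:
  lim(x→3) 6·(3-x)·ln(3-x) = 0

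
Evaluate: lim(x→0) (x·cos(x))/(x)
This is a 0/0 indeterminate form.

Apply L'Hôpital's rule: differentiate numerator and denominator separately.
  f(x) = x·cos(x)   ⇒   f'(x) = -x·sin(x) + cos(x)
  g(x) = x   ⇒   g'(x) = 1
  lim(x→0) f'(x)/g'(x) = lim(x→0) (-x·sin(x) + cos(x))/(1)
  = 1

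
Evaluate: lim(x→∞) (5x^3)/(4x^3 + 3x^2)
This is an ∞/∞ indeterminate form.

Apply L'Hôpital's rule: differentiate numerator and denominator separately.
  f(x) = 5·x^3   ⇒   f'(x) = 15·x^2
  g(x) = 4·x^3 + 3·x^2   ⇒   g'(x) = 12·x^2 + 6·x
  lim(x→∞) f'(x)/g'(x) = lim(x→∞) (15·x^2)/(12·x^2 + 6·x)
  = 5/4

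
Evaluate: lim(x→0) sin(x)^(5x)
This is an exponential indeterminate form.

For exponential indeterminate forms, take the natural log:
  Let L = lim(x→0) sin(x)^(5x)
  Then ln(L) = lim(x→0) [exponent × ln(base)]
  Evaluate using L'Hôpital or standard limits, then exponentiate.
  L = 1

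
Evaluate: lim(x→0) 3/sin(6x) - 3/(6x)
This is an ∞-∞ indeterminate form.

Combine fractions or rationalize to convert ∞-∞ to 0/0 form:
  lim(x→0) 3/sin(6x) - 3/(6x) = 0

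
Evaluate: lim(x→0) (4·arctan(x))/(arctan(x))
This is a 0/0 indeterminate form.

Apply L'Hôpital's rule: differentiate numerator and denominator separately.
  f(x) = 4·atan(x)   ⇒   f'(x) = 4/(x^2 + 1)
  g(x) = atan(x)   ⇒   g'(x) = 1/(x^2 + 1)
  lim(x→0) f'(x)/g'(x) = lim(x→0) (4/(x^2 + 1))/(1/(x^2 + 1))
  = 4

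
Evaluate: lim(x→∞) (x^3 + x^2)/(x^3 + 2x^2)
This is an ∞/∞ indeterminate form.

Apply L'Hôpital's rule: differentiate numerator and denominator separately.
  f(x) = x^3 + x^2   ⇒   f'(x) = 3·x^2 + 2·x
  g(x) = x^3 + 2·x^2   ⇒   g'(x) = 3·x^2 + 4·x
  lim(x→∞) f'(x)/g'(x) = lim(x→∞) (3·x^2 + 2·x)/(3·x^2 + 4·x)
  = 1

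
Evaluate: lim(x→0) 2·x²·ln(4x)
This is a 0·∞ indeterminate form.

Rewrite 0·∞ as a quotient (0/0 or ∞/∞ form), then apply L'Hôpital's rule:
  lim(x→0) 2·x²·ln(4x) = 0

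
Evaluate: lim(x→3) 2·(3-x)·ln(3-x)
This is a 0·∞ indeterminate form.

Rewrite 0·∞ as a quotient (0/0 or ∞/∞ form), then apply L'Hôpital's rule:
  lim(x→3) 2·(3-x)·ln(3-x) = 0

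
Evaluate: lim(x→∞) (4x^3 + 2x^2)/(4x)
This is an ∞/∞ indeterminate form.

Apply L'Hôpital's rule: differentiate numerator and denominator separately.
  f(x) = 4·x^3 + 2·x^2   ⇒   f'(x) = 12·x^2 + 4·x
  g(x) = 4·x   ⇒   g'(x) = 4
  lim(x→∞) f'(x)/g'(x) = lim(x→∞) (12·x^2 + 4·x)/(4)
  = ∞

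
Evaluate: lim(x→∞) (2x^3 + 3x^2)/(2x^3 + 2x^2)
This is an ∞/∞ indeterminate form.

Apply L'Hôpital's rule: differentiate numerator and denominator separately.
  f(x) = 2·x^3 + 3·x^2   ⇒   f'(x) = 6·x^2 + 6·x
  g(x) = 2·x^3 + 2·x^2   ⇒   g'(x) = 6·x^2 + 4·x
  lim(x→∞) f'(x)/g'(x) = lim(x→∞) (6·x^2 + 6·x)/(6·x^2 + 4·x)
  = 1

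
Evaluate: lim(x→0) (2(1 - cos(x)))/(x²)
This is a 0/0 indeterminate form.

Apply L'Hôpital's rule: differentiate numerator and denominator separately.
  f(x) = 2 - 2·cos(x)   ⇒   f'(x) = 2·sin(x)
  g(x) = x^2   ⇒   g'(x) = 2·x
  lim(x→0) f'(x)/g'(x) = lim(x→0) (2·sin(x))/(2·x)
  = 1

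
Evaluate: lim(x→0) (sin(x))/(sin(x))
This is a 0/0 indeterminate form.

Apply L'Hôpital's rule: differentiate numerator and denominator separately.
  f(x) = sin(x)   ⇒   f'(x) = cos(x)
  g(x) = sin(x)   ⇒   g'(x) = cos(x)
  lim(x→0) f'(x)/g'(x) = lim(x→0) (cos(x))/(cos(x))
  = 1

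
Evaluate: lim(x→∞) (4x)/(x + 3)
This is an ∞/∞ indeterminate form.

Apply L'Hôpital's rule: differentiate numerator and denominator separately.
  f(x) = 4·x   ⇒   f'(x) = 4
  g(x) = x + 3   ⇒   g'(x) = 1
  lim(x→∞) f'(x)/g'(x) = lim(x→∞) (4)/(1)
  = 4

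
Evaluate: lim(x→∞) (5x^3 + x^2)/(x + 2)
This is an ∞/∞ indeterminate form.

Apply L'Hôpital's rule: differentiate numerator and denominator separately.
  f(x) = 5·x^3 + x^2   ⇒   f'(x) = 15·x^2 + 2·x
  g(x) = x + 2   ⇒   g'(x) = 1
  lim(x→∞) f'(x)/g'(x) = lim(x→∞) (15·x^2 + 2·x)/(1)
  = ∞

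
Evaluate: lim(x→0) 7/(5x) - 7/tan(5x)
This is an ∞-∞ indeterminate form.

Combine fractions or rationalize to convert ∞-∞ to 0/0 form:
  lim(x→0) 7/(5x) - 7/tan(5x) = 0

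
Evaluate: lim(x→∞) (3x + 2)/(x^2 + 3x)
This is an ∞/∞ indeterminate form.

Apply L'Hôpital's rule: differentiate numerator and denominator separately.
  f(x) = 3·x + 2   ⇒   f'(x) = 3
  g(x) = x^2 + 3·x   ⇒   g'(x) = 2·x + 3
  lim(x→∞) f'(x)/g'(x) = lim(x→∞) (3)/(2·x + 3)
  = 0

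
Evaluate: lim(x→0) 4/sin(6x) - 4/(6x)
This is an ∞-∞ indeterminate form.

Combine fractions or rationalize to convert ∞-∞ to 0/0 form:
  lim(x→0) 4/sin(6x) - 4/(6x) = 0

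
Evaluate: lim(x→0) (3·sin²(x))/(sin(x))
This is a 0/0 indeterminate form.

Apply L'Hôpital's rule: differentiate numerator and denominator separately.
  f(x) = 3·sin(x)^2   ⇒   f'(x) = 6·sin(x)·cos(x)
  g(x) = sin(x)   ⇒   g'(x) = cos(x)
  lim(x→0) f'(x)/g'(x) = lim(x→0) (6·sin(x)·cos(x))/(cos(x))
  = 0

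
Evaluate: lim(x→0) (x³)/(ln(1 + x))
This is a 0/0 indeterminate form.

Apply L'Hôpital's rule: differentiate numerator and denominator separately.
  f(x) = x^3   ⇒   f'(x) = 3·x^2
  g(x) = ln(x + 1)   ⇒   g'(x) = 1/(x + 1)
  lim(x→0) f'(x)/g'(x) = lim(x→0) (3·x^2)/(1/(x + 1))
  = 0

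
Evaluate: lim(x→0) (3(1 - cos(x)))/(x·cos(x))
This is a 0/0 indeterminate form.

Apply L'Hôpital's rule: differentiate numerator and denominator separately.
  f(x) = 3 - 3·cos(x)   ⇒   f'(x) = 3·sin(x)
  g(x) = x·cos(x)   ⇒   g'(x) = -x·sin(x) + cos(x)
  lim(x→0) f'(x)/g'(x) = lim(x→0) (3·sin(x))/(-x·sin(x) + cos(x))
  = 0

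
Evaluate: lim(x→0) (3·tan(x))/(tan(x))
This is a 0/0 indeterminate form.

Apply L'Hôpital's rule: differentiate numerator and denominator separately.
  f(x) = 3·tan(x)   ⇒   f'(x) = 3·tan(x)^2 + 3
  g(x) = tan(x)   ⇒   g'(x) = tan(x)^2 + 1
  lim(x→0) f'(x)/g'(x) = lim(x→0) (3·tan(x)^2 + 3)/(tan(x)^2 + 1)
  = 3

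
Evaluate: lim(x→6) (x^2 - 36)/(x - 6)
This is a standard limit.

Factor or rationalize the expression:
  lim(x→6) (x^2 - 36)/(x - 6) = 12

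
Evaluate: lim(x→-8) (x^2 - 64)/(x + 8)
This is a standard limit.

Factor or rationalize the expression:
  lim(x→-8) (x^2 - 64)/(x + 8) = -16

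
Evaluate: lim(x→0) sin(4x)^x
This is an exponential indeterminate form.

For exponential indeterminate forms, take the natural log:
  Let L = lim(x→0) sin(4x)^x
  Then ln(L) = lim(x→0) [exponent × ln(base)]
  Evaluate using L'Hôpital or standard limits, then exponentiate.
  L = 1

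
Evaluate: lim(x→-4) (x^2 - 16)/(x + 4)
This is a standard limit.

Factor or rationalize the expression:
  lim(x→-4) (x^2 - 16)/(x + 4) = -8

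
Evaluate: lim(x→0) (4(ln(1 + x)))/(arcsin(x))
This is a 0/0 indeterminate form.

Apply L'Hôpital's rule: differentiate numerator and denominator separately.
  f(x) = 4·ln(x + 1)   ⇒   f'(x) = 4/(x + 1)
  g(x) = asin(x)   ⇒   g'(x) = 1/sqrt(1 - x^2)
  lim(x→0) f'(x)/g'(x) = lim(x→0) (4/(x + 1))/(1/sqrt(1 - x^2))
  = 4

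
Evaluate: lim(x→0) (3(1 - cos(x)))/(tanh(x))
This is a 0/0 indeterminate form.

Apply L'Hôpital's rule: differentiate numerator and denominator separately.
  f(x) = 3 - 3·cos(x)   ⇒   f'(x) = 3·sin(x)
  g(x) = tanh(x)   ⇒   g'(x) = 1 - tanh(x)^2
  lim(x→0) f'(x)/g'(x) = lim(x→0) (3·sin(x))/(1 - tanh(x)^2)
  = 0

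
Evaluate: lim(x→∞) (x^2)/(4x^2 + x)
This is an ∞/∞ indeterminate form.

Apply L'Hôpital's rule: differentiate numerator and denominator separately.
  f(x) = x^2   ⇒   f'(x) = 2·x
  g(x) = 4·x^2 + x   ⇒   g'(x) = 8·x + 1
  lim(x→∞) f'(x)/g'(x) = lim(x→∞) (2·x)/(8·x + 1)
  = 1/4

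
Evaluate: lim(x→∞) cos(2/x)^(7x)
This is an exponential indeterminate form.

For exponential indeterminate forms, take the natural log:
  Let L = lim(x→∞) cos(2/x)^(7x)
  Then ln(L) = lim(x→∞) [exponent × ln(base)]
  Evaluate using L'Hôpital or standard limits, then exponentiate.
  L = 1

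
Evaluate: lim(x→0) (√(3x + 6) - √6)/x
This is a standard limit.

Factor or rationalize the expression:
  lim(x→0) (√(3x + 6) - √6)/x = sqrt(6)/4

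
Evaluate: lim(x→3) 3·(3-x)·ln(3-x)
This is a 0·∞ indeterminate form.

Rewrite 0·∞ as a quotient (0/0 or ∞/∞ form), then apply L'Hôpital's rule:
  lim(x→3) 3·(3-x)·ln(3-x) = 0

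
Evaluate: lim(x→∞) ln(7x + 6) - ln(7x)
This is an ∞-∞ indeterminate form.

Combine fractions or rationalize to convert ∞-∞ to 0/0 form:
  lim(x→∞) ln(7x + 6) - ln(7x) = 0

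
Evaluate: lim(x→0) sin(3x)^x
This is an exponential indeterminate form.

For exponential indeterminate forms, take the natural log:
  Let L = lim(x→0) sin(3x)^x
  Then ln(L) = lim(x→0) [exponent × ln(base)]
  Evaluate using L'Hôpital or standard limits, then exponentiate.
  L = 1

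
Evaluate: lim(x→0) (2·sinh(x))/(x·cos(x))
This is a 0/0 indeterminate form.

Apply L'Hôpital's rule: differentiate numerator and denominator separately.
  f(x) = 2·sinh(x)   ⇒   f'(x) = 2·cosh(x)
  g(x) = x·cos(x)   ⇒   g'(x) = -x·sin(x) + cos(x)
  lim(x→0) f'(x)/g'(x) = lim(x→0) (2·cosh(x))/(-x·sin(x) + cos(x))
  = 2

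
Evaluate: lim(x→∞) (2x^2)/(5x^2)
This is an ∞/∞ indeterminate form.

Apply L'Hôpital's rule: differentiate numerator and denominator separately.
  f(x) = 2·x^2   ⇒   f'(x) = 4·x
  g(x) = 5·x^2   ⇒   g'(x) = 10·x
  lim(x→∞) f'(x)/g'(x) = lim(x→∞) (4·x)/(10·x)
  = 2/5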